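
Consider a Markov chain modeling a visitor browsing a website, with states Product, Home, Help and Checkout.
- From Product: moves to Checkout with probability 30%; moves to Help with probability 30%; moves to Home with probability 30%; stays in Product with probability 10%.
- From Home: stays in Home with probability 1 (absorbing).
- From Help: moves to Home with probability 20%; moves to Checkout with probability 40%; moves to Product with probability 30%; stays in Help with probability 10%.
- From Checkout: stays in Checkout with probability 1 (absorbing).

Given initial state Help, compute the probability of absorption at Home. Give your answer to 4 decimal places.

0.3750

Let h(s) be the probability of absorption at Home starting from transient state s. Then h(Home) = 1 and h(Checkout) = 0. By first-step analysis:
h(Product) = 0.1·h(Product) + 0.3·1 + 0.3·h(Help) + 0.3·0
h(Help) = 0.3·h(Product) + 0.2·1 + 0.1·h(Help) + 0.4·0
Solving: h(Product) = 0.4583, h(Help) = 0.3750.
Starting from Help, the probability is 0.3750.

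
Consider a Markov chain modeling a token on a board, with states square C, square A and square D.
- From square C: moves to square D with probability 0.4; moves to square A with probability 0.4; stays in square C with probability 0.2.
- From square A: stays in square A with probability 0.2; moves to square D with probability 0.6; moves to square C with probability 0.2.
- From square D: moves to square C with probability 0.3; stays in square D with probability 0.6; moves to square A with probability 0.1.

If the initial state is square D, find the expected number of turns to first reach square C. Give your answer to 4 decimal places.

Let t(s) be the expected number of turns to first reach square C from state s, with t(square C) = 0. Conditioning on the first turn:
t(square A) = 1 + 0.2·t(square A) + 0.6·t(square D)
t(square D) = 1 + 0.1·t(square A) + 0.6·t(square D)
Solving: t(square A) = 3.8462, t(square D) = 3.4615.
Expected turns from square D to square C: 3.4615.

3.4615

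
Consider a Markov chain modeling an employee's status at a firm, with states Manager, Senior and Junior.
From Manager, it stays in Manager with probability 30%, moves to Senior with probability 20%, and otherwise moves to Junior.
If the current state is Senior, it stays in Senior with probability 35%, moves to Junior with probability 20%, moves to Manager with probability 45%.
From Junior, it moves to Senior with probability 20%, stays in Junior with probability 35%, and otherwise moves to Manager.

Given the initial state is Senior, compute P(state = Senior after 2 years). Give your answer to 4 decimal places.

0.2525

Sum over the intermediate state after 1 year:
P = P(Senior→Manager)·P(Manager→Senior) + P(Senior→Senior)·P(Senior→Senior) + P(Senior→Junior)·P(Junior→Senior)
  = 0.45×0.2 + 0.35×0.35 + 0.2×0.2
  = 0.0900 + 0.1225 + 0.0400 = 0.2525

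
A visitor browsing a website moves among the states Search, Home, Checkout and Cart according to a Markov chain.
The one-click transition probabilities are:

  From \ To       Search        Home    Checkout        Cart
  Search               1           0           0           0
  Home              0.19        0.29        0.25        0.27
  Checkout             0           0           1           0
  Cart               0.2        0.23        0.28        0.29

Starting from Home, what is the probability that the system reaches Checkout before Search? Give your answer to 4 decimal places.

0.5726

Let h(s) be the probability of absorption at Checkout starting from transient state s. Then h(Checkout) = 1 and h(Search) = 0. By first-step analysis:
h(Home) = 0.19·0 + 0.29·h(Home) + 0.25·1 + 0.27·h(Cart)
h(Cart) = 0.2·0 + 0.23·h(Home) + 0.28·1 + 0.29·h(Cart)
Solving: h(Home) = 0.5726, h(Cart) = 0.5799.
Starting from Home, the probability is 0.5726.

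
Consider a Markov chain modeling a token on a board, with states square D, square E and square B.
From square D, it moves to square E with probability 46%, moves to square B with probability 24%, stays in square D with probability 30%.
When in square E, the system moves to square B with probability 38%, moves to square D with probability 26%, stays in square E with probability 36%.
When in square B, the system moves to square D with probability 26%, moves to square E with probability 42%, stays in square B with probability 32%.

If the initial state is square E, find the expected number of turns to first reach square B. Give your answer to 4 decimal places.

Let t(s) be the expected number of turns to first reach square B from state s, with t(square B) = 0. Conditioning on the first turn:
t(square D) = 1 + 0.3·t(square D) + 0.46·t(square E)
t(square E) = 1 + 0.26·t(square D) + 0.36·t(square E)
Solving: t(square D) = 3.3496, t(square E) = 2.9233.
Expected turns from square E to square B: 2.9233.

2.9233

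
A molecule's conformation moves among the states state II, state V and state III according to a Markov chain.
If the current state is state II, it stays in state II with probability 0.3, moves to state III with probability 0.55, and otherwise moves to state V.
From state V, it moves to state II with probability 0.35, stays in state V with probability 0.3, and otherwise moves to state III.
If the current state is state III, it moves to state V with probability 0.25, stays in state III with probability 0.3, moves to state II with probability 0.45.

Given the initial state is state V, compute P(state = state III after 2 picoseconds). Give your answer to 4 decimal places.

0.4025

Sum over the intermediate state after 1 picosecond:
P = P(state V→state II)·P(state II→state III) + P(state V→state V)·P(state V→state III) + P(state V→state III)·P(state III→state III)
  = 0.35×0.55 + 0.3×0.35 + 0.35×0.3
  = 0.1925 + 0.1050 + 0.1050 = 0.4025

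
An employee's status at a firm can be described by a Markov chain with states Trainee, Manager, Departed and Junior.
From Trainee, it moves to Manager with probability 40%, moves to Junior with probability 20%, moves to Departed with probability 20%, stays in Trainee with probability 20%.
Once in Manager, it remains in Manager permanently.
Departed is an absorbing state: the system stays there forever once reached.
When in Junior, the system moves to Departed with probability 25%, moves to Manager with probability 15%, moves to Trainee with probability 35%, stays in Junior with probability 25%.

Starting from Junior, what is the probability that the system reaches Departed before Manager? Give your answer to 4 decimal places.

0.5094

Let h(s) be the probability of absorption at Departed starting from transient state s. Then h(Departed) = 1 and h(Manager) = 0. By first-step analysis:
h(Trainee) = 0.2·h(Trainee) + 0.4·0 + 0.2·1 + 0.2·h(Junior)
h(Junior) = 0.35·h(Trainee) + 0.15·0 + 0.25·1 + 0.25·h(Junior)
Solving: h(Trainee) = 0.3774, h(Junior) = 0.5094.
Starting from Junior, the probability is 0.5094.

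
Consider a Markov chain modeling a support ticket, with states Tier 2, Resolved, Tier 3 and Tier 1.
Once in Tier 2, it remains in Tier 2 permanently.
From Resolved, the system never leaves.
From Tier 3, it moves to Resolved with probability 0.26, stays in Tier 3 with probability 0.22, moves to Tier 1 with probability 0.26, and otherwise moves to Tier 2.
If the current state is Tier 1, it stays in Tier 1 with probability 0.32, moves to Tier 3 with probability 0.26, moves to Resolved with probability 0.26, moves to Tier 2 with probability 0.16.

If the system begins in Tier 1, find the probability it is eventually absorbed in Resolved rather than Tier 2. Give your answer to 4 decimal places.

0.5843

Let h(s) be the probability of absorption at Resolved starting from transient state s. Then h(Resolved) = 1 and h(Tier 2) = 0. By first-step analysis:
h(Tier 3) = 0.26·0 + 0.26·1 + 0.22·h(Tier 3) + 0.26·h(Tier 1)
h(Tier 1) = 0.16·0 + 0.26·1 + 0.26·h(Tier 3) + 0.32·h(Tier 1)
Solving: h(Tier 3) = 0.5281, h(Tier 1) = 0.5843.
Starting from Tier 1, the probability is 0.5843.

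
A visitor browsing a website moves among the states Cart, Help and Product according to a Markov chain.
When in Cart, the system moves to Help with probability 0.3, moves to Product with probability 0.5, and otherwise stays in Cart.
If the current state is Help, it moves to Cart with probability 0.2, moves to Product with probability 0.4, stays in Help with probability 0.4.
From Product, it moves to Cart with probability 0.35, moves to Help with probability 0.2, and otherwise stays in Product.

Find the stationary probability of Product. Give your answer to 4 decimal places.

0.4492

Let the stationary distribution be π with π = πP and π_1 + π_2 + π_3 = 1.
π_1 = 0.2·π_1 + 0.2·π_2 + 0.35·π_3
π_2 = 0.3·π_1 + 0.4·π_2 + 0.2·π_3
Solving with the normalization constraint gives π = (0.2674, 0.2834, 0.4492).
So the stationary probability of Product is 0.4492.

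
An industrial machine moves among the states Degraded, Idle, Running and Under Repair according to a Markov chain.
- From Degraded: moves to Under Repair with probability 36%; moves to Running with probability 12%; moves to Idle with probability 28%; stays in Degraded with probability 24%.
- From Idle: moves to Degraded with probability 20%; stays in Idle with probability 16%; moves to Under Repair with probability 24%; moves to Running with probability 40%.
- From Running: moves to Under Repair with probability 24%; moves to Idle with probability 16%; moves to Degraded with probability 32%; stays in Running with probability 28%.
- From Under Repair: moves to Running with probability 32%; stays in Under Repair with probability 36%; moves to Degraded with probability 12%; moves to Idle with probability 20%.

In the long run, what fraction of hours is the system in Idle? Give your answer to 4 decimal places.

Let the stationary distribution be π with π = πP and π_1 + π_2 + π_3 + π_4 = 1.
π_1 = 0.24·π_1 + 0.2·π_2 + 0.32·π_3 + 0.12·π_4
π_2 = 0.28·π_1 + 0.16·π_2 + 0.16·π_3 + 0.2·π_4
π_3 = 0.12·π_1 + 0.4·π_2 + 0.28·π_3 + 0.32·π_4
Solving with the normalization constraint gives π = (0.2182, 0.1983, 0.2810, 0.3025).
So the stationary probability of Idle is 0.1983.

0.1983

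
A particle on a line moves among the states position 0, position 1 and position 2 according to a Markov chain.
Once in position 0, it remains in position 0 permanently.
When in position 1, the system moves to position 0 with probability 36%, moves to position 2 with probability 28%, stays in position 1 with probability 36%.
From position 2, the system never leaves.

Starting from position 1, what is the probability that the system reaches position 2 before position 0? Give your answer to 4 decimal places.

0.4375

Let h(s) be the probability of absorption at position 2 starting from transient state s. Then h(position 2) = 1 and h(position 0) = 0. By first-step analysis:
h(position 1) = 0.36·0 + 0.36·h(position 1) + 0.28·1
Solving: h(position 1) = 0.4375.
Starting from position 1, the probability is 0.4375.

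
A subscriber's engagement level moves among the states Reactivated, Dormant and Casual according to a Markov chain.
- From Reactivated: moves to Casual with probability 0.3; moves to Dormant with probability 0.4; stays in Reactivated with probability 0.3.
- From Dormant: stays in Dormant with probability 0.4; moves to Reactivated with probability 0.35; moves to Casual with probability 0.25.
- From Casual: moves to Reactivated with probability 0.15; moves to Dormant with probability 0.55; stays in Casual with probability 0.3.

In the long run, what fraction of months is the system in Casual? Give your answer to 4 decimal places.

Let the stationary distribution be π with π = πP and π_1 + π_2 + π_3 = 1.
π_1 = 0.3·π_1 + 0.35·π_2 + 0.15·π_3
π_2 = 0.4·π_1 + 0.4·π_2 + 0.55·π_3
Solving with the normalization constraint gives π = (0.2804, 0.4417, 0.2779).
So the stationary probability of Casual is 0.2779.

0.2779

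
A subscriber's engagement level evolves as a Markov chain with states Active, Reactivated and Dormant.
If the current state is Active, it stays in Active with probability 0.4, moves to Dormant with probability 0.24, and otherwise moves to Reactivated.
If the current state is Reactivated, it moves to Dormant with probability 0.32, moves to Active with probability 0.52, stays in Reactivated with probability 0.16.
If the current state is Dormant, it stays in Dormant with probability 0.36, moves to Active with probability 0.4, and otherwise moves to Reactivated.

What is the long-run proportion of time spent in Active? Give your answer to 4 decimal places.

0.4324

Let the stationary distribution be π with π = πP and π_1 + π_2 + π_3 = 1.
π_1 = 0.4·π_1 + 0.52·π_2 + 0.4·π_3
π_2 = 0.36·π_1 + 0.16·π_2 + 0.24·π_3
Solving with the normalization constraint gives π = (0.4324, 0.2703, 0.2973).
So the stationary probability of Active is 0.4324.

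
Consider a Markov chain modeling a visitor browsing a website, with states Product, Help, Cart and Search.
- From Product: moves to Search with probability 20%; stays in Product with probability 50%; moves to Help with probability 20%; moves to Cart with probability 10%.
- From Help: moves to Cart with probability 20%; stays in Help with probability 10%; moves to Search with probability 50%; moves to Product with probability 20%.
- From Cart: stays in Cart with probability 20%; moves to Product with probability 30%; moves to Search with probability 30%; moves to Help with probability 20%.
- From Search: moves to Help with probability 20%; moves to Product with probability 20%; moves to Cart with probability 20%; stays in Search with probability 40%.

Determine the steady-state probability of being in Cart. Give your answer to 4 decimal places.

0.1690

Let the stationary distribution be π with π = πP and π_1 + π_2 + π_3 + π_4 = 1.
π_1 = 0.5·π_1 + 0.2·π_2 + 0.3·π_3 + 0.2·π_4
π_2 = 0.2·π_1 + 0.1·π_2 + 0.2·π_3 + 0.2·π_4
π_3 = 0.1·π_1 + 0.2·π_2 + 0.2·π_3 + 0.2·π_4
Solving with the normalization constraint gives π = (0.3099, 0.1818, 0.1690, 0.3393).
So the stationary probability of Cart is 0.1690.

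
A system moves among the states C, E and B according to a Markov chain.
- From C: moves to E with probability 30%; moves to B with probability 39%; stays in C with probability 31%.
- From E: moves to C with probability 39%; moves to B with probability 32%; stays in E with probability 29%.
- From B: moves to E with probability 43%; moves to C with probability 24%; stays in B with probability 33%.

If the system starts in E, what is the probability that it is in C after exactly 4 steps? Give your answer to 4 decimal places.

0.3132

Propagate the distribution vector 4 steps from E.
After 0 steps: (0.0000, 1.0000, 0.0000)
After 1 step: (0.3900, 0.2900, 0.3200)
After 2 steps: (0.3108, 0.3387, 0.3505)
After 3 steps: (0.3126, 0.3422, 0.3453)
After 4 steps: (0.3132, 0.3415, 0.3453)
P(in C after 4 steps) = 0.3132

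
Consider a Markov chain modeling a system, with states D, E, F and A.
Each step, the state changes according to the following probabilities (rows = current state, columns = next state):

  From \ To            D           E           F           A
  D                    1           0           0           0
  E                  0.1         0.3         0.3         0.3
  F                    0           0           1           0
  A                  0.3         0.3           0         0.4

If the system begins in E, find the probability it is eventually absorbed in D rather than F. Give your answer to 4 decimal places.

0.4545

Let h(s) be the probability of absorption at D starting from transient state s. Then h(D) = 1 and h(F) = 0. By first-step analysis:
h(E) = 0.1·1 + 0.3·h(E) + 0.3·0 + 0.3·h(A)
h(A) = 0.3·1 + 0.3·h(E) + 0.4·h(A)
Solving: h(E) = 0.4545, h(A) = 0.7273.
Starting from E, the probability is 0.4545.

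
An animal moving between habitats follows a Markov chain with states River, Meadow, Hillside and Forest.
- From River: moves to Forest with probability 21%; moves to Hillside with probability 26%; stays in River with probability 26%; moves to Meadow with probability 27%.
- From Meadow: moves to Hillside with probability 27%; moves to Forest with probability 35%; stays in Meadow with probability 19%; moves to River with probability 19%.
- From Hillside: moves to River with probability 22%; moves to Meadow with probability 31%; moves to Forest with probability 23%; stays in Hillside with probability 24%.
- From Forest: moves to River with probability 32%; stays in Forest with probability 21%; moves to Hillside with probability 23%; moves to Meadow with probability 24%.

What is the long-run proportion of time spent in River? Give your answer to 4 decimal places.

Let the stationary distribution be π with π = πP and π_1 + π_2 + π_3 + π_4 = 1.
π_1 = 0.26·π_1 + 0.19·π_2 + 0.22·π_3 + 0.32·π_4
π_2 = 0.27·π_1 + 0.19·π_2 + 0.31·π_3 + 0.24·π_4
π_3 = 0.26·π_1 + 0.27·π_2 + 0.24·π_3 + 0.23·π_4
Solving with the normalization constraint gives π = (0.2474, 0.2523, 0.2500, 0.2503).
So the stationary probability of River is 0.2474.

0.2474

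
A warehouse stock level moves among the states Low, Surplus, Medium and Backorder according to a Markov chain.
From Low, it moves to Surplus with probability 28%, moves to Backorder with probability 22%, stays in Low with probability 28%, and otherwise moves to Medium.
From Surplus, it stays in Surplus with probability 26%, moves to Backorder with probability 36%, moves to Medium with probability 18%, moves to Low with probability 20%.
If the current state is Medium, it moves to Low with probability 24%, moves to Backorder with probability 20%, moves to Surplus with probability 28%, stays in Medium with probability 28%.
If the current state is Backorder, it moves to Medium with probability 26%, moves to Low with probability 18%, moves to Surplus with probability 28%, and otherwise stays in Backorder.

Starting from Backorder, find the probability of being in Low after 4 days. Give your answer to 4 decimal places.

Propagate the distribution vector 4 days from Backorder.
After 0 days: (0.0000, 0.0000, 0.0000, 1.0000)
After 1 day: (0.1800, 0.2800, 0.2600, 0.2800)
After 2 days: (0.2192, 0.2744, 0.2356, 0.2708)
After 3 days: (0.2215, 0.2745, 0.2340, 0.2700)
After 4 days: (0.2217, 0.2745, 0.2339, 0.2699)
P(in Low after 4 days) = 0.2217

0.2217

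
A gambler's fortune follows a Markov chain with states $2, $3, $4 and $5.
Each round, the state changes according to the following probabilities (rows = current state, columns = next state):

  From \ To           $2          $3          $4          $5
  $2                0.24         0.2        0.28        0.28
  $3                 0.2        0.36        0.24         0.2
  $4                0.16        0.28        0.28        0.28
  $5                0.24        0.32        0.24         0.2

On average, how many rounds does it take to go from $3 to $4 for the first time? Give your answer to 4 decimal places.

Let t(s) be the expected number of rounds to first reach $4 from state s, with t($4) = 0. Conditioning on the first round:
t($2) = 1 + 0.24·t($2) + 0.2·t($3) + 0.28·t($5)
t($3) = 1 + 0.2·t($2) + 0.36·t($3) + 0.2·t($5)
t($5) = 1 + 0.24·t($2) + 0.32·t($3) + 0.2·t($5)
Solving: t($2) = 3.8529, t($3) = 4.0210, t($5) = 4.0143.
Expected rounds from $3 to $4: 4.0210.

4.0210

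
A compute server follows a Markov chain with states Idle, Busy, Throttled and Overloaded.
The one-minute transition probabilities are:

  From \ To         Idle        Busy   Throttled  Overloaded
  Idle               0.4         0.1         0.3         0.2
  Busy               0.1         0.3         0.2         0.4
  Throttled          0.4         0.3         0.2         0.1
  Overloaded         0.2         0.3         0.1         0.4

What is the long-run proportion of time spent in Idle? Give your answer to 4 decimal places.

Let the stationary distribution be π with π = πP and π_1 + π_2 + π_3 + π_4 = 1.
π_1 = 0.4·π_1 + 0.1·π_2 + 0.4·π_3 + 0.2·π_4
π_2 = 0.1·π_1 + 0.3·π_2 + 0.3·π_3 + 0.3·π_4
π_3 = 0.3·π_1 + 0.2·π_2 + 0.2·π_3 + 0.1·π_4
Solving with the normalization constraint gives π = (0.2688, 0.2462, 0.1982, 0.2868).
So the stationary probability of Idle is 0.2688.

0.2688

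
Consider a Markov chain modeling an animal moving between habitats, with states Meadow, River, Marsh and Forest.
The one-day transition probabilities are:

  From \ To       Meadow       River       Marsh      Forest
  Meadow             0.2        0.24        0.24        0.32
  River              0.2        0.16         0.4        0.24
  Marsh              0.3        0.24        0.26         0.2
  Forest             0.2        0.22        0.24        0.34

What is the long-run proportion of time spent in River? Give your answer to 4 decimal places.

Let the stationary distribution be π with π = πP and π_1 + π_2 + π_3 + π_4 = 1.
π_1 = 0.2·π_1 + 0.2·π_2 + 0.3·π_3 + 0.2·π_4
π_2 = 0.24·π_1 + 0.16·π_2 + 0.24·π_3 + 0.22·π_4
π_3 = 0.24·π_1 + 0.4·π_2 + 0.26·π_3 + 0.24·π_4
Solving with the normalization constraint gives π = (0.2280, 0.2171, 0.2803, 0.2745).
So the stationary probability of River is 0.2171.

0.2171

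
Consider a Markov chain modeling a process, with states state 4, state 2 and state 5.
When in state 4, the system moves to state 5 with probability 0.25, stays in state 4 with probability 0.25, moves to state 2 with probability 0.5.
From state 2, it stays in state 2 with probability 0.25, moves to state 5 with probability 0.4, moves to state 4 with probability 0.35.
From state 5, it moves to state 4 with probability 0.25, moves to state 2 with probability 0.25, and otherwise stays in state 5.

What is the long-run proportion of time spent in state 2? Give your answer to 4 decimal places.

Let the stationary distribution be π with π = πP and π_1 + π_2 + π_3 = 1.
π_1 = 0.25·π_1 + 0.35·π_2 + 0.25·π_3
π_2 = 0.5·π_1 + 0.25·π_2 + 0.25·π_3
Solving with the normalization constraint gives π = (0.2821, 0.3205, 0.3974).
So the stationary probability of state 2 is 0.3205.

0.3205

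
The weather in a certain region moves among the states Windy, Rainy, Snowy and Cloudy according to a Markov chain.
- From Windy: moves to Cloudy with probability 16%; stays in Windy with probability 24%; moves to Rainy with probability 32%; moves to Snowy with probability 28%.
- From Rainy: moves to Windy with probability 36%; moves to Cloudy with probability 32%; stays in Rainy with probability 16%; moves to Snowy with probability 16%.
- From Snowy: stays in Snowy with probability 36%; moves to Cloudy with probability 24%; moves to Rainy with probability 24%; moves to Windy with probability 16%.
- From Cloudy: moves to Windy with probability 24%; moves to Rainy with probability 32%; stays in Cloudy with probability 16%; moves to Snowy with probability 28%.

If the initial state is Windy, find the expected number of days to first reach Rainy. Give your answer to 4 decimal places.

Let t(s) be the expected number of days to first reach Rainy from state s, with t(Rainy) = 0. Conditioning on the first day:
t(Windy) = 1 + 0.24·t(Windy) + 0.28·t(Snowy) + 0.16·t(Cloudy)
t(Snowy) = 1 + 0.16·t(Windy) + 0.36·t(Snowy) + 0.24·t(Cloudy)
t(Cloudy) = 1 + 0.24·t(Windy) + 0.28·t(Snowy) + 0.16·t(Cloudy)
Solving: t(Windy) = 3.3824, t(Snowy) = 3.6765, t(Cloudy) = 3.3824.
Expected days from Windy to Rainy: 3.3824.

3.3824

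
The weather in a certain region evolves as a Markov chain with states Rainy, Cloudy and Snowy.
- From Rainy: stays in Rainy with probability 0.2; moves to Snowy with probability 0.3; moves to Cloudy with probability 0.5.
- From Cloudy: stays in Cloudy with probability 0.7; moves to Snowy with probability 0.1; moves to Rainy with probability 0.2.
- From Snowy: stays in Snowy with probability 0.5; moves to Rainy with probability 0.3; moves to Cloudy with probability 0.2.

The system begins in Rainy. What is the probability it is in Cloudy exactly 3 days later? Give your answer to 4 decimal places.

0.5240

Propagate the distribution vector 3 days from Rainy.
After 0 days: (1.0000, 0.0000, 0.0000)
After 1 day: (0.2000, 0.5000, 0.3000)
After 2 days: (0.2300, 0.5100, 0.2600)
After 3 days: (0.2260, 0.5240, 0.2500)
P(in Cloudy after 3 days) = 0.5240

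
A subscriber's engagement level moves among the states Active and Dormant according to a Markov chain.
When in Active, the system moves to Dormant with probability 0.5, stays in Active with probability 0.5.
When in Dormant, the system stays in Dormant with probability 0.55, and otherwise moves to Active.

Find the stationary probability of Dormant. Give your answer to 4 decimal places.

Let the stationary distribution be π with π = πP and π_1 + π_2 = 1.
π_1 = 0.5·π_1 + 0.45·π_2
Solving with the normalization constraint gives π = (0.4737, 0.5263).
So the stationary probability of Dormant is 0.5263.

0.5263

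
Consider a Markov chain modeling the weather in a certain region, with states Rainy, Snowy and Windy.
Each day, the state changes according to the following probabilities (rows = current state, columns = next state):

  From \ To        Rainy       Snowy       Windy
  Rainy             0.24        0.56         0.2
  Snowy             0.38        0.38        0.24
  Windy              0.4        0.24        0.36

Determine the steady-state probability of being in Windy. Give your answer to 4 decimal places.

Let the stationary distribution be π with π = πP and π_1 + π_2 + π_3 = 1.
π_1 = 0.24·π_1 + 0.38·π_2 + 0.4·π_3
π_2 = 0.56·π_1 + 0.38·π_2 + 0.24·π_3
Solving with the normalization constraint gives π = (0.3378, 0.4048, 0.2574).
So the stationary probability of Windy is 0.2574.

0.2574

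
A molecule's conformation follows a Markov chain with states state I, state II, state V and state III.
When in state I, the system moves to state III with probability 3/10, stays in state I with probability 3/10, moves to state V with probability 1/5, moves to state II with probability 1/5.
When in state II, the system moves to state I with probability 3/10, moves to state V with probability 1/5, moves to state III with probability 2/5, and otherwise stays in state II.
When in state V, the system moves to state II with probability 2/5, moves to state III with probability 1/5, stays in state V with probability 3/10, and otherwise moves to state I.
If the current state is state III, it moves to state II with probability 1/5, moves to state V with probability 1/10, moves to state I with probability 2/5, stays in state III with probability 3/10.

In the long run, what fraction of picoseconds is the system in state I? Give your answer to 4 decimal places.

0.2926

Let the stationary distribution be π with π = πP and π_1 + π_2 + π_3 + π_4 = 1.
π_1 = 0.3·π_1 + 0.3·π_2 + 0.1·π_3 + 0.4·π_4
π_2 = 0.2·π_1 + 0.1·π_2 + 0.4·π_3 + 0.2·π_4
π_3 = 0.2·π_1 + 0.2·π_2 + 0.3·π_3 + 0.1·π_4
Solving with the normalization constraint gives π = (0.2926, 0.2161, 0.1886, 0.3028).
So the stationary probability of state I is 0.2926.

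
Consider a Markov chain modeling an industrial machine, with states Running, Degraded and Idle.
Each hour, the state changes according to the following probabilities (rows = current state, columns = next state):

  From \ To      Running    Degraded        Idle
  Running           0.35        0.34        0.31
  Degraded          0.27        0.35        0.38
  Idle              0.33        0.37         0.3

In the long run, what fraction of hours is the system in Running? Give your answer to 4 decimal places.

0.3151

Let the stationary distribution be π with π = πP and π_1 + π_2 + π_3 = 1.
π_1 = 0.35·π_1 + 0.27·π_2 + 0.33·π_3
π_2 = 0.34·π_1 + 0.35·π_2 + 0.37·π_3
Solving with the normalization constraint gives π = (0.3151, 0.3535, 0.3314).
So the stationary probability of Running is 0.3151.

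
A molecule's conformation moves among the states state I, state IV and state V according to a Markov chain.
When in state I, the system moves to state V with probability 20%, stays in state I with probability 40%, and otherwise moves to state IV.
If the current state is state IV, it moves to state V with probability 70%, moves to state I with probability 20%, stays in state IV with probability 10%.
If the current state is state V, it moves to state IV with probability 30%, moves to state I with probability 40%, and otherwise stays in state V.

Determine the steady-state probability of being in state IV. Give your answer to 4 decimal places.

0.2787

Let the stationary distribution be π with π = πP and π_1 + π_2 + π_3 = 1.
π_1 = 0.4·π_1 + 0.2·π_2 + 0.4·π_3
π_2 = 0.4·π_1 + 0.1·π_2 + 0.3·π_3
Solving with the normalization constraint gives π = (0.3443, 0.2787, 0.3770).
So the stationary probability of state IV is 0.2787.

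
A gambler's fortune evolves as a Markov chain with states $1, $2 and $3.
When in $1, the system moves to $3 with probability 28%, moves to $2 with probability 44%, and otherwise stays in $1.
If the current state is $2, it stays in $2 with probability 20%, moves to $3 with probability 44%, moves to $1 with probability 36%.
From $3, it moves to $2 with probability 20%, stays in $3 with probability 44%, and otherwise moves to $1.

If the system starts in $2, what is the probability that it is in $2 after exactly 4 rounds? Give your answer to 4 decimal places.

0.2800

Propagate the distribution vector 4 rounds from $2.
After 0 rounds: (0.0000, 1.0000, 0.0000)
After 1 round: (0.3600, 0.2000, 0.4400)
After 2 rounds: (0.3312, 0.2864, 0.3824)
After 3 rounds: (0.3335, 0.2795, 0.3870)
After 4 rounds: (0.3333, 0.2800, 0.3866)
P(in $2 after 4 rounds) = 0.2800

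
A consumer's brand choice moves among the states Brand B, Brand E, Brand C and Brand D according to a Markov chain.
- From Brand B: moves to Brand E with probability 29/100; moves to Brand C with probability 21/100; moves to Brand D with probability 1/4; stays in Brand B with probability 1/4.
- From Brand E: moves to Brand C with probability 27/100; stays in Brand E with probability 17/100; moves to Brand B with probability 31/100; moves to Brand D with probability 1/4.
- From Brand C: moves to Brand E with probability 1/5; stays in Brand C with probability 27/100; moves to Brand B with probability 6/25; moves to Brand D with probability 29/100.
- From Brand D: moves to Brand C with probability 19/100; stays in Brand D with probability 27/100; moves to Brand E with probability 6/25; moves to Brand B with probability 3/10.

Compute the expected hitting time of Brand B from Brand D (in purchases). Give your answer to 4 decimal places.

Let t(s) be the expected number of purchases to first reach Brand B from state s, with t(Brand B) = 0. Conditioning on the first purchase:
t(Brand E) = 1 + 0.17·t(Brand E) + 0.27·t(Brand C) + 0.25·t(Brand D)
t(Brand C) = 1 + 0.2·t(Brand E) + 0.27·t(Brand C) + 0.29·t(Brand D)
t(Brand D) = 1 + 0.24·t(Brand E) + 0.19·t(Brand C) + 0.27·t(Brand D)
Solving: t(Brand E) = 3.4491, t(Brand C) = 3.6911, t(Brand D) = 3.4645.
Expected purchases from Brand D to Brand B: 3.4645.

3.4645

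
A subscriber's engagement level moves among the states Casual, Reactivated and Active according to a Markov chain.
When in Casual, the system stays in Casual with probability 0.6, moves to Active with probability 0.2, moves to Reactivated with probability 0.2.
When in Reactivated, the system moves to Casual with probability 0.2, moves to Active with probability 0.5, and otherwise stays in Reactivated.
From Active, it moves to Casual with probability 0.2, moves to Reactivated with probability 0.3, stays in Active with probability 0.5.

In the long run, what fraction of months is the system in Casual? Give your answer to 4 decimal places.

Let the stationary distribution be π with π = πP and π_1 + π_2 + π_3 = 1.
π_1 = 0.6·π_1 + 0.2·π_2 + 0.2·π_3
π_2 = 0.2·π_1 + 0.3·π_2 + 0.3·π_3
Solving with the normalization constraint gives π = (0.3333, 0.2667, 0.4000).
So the stationary probability of Casual is 0.3333.

0.3333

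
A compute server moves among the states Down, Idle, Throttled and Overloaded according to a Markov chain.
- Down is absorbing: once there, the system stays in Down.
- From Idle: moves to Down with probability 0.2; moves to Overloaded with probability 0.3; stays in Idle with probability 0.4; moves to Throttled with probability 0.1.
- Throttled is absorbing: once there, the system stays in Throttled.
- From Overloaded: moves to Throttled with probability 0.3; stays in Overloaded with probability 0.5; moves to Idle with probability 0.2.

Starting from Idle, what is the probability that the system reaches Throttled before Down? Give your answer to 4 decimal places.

Let h(s) be the probability of absorption at Throttled starting from transient state s. Then h(Throttled) = 1 and h(Down) = 0. By first-step analysis:
h(Idle) = 0.2·0 + 0.4·h(Idle) + 0.1·1 + 0.3·h(Overloaded)
h(Overloaded) = 0.2·h(Idle) + 0.3·1 + 0.5·h(Overloaded)
Solving: h(Idle) = 0.5833, h(Overloaded) = 0.8333.
Starting from Idle, the probability is 0.5833.

0.5833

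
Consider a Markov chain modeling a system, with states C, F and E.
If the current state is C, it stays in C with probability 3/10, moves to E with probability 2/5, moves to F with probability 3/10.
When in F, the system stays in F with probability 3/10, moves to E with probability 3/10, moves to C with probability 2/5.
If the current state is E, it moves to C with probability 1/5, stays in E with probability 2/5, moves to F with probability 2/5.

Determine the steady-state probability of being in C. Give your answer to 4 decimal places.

Let the stationary distribution be π with π = πP and π_1 + π_2 + π_3 = 1.
π_1 = 0.3·π_1 + 0.4·π_2 + 0.2·π_3
π_2 = 0.3·π_1 + 0.3·π_2 + 0.4·π_3
Solving with the normalization constraint gives π = (0.2970, 0.3366, 0.3663).
So the stationary probability of C is 0.2970.

0.2970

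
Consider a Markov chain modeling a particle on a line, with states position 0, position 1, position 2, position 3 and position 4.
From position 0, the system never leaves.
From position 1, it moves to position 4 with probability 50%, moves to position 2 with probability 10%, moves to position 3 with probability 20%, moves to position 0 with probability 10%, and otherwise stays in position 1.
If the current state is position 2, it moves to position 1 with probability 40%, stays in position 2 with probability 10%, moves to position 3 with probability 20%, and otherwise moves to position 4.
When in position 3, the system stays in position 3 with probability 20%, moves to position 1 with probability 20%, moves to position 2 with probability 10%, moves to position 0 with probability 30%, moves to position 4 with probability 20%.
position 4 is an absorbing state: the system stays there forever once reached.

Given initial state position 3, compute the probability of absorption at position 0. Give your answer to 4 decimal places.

Let h(s) be the probability of absorption at position 0 starting from transient state s. Then h(position 0) = 1 and h(position 4) = 0. By first-step analysis:
h(position 1) = 0.1·1 + 0.1·h(position 1) + 0.1·h(position 2) + 0.2·h(position 3) + 0.5·0
h(position 2) = 0.4·h(position 1) + 0.1·h(position 2) + 0.2·h(position 3) + 0.3·0
h(position 3) = 0.3·1 + 0.2·h(position 1) + 0.1·h(position 2) + 0.2·h(position 3) + 0.2·0
Solving: h(position 1) = 0.2364, h(position 2) = 0.2073, h(position 3) = 0.4600.
Starting from position 3, the probability is 0.4600.

0.4600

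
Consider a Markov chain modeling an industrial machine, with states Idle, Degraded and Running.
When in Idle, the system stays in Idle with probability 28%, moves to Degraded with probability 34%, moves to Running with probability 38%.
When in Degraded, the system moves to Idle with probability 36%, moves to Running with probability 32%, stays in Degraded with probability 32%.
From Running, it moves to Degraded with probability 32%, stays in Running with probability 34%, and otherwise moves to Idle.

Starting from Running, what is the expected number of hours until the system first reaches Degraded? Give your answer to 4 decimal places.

Let t(s) be the expected number of hours to first reach Degraded from state s, with t(Degraded) = 0. Conditioning on the first hour:
t(Idle) = 1 + 0.28·t(Idle) + 0.38·t(Running)
t(Running) = 1 + 0.34·t(Idle) + 0.34·t(Running)
Solving: t(Idle) = 3.0058, t(Running) = 3.0636.
Expected hours from Running to Degraded: 3.0636.

3.0636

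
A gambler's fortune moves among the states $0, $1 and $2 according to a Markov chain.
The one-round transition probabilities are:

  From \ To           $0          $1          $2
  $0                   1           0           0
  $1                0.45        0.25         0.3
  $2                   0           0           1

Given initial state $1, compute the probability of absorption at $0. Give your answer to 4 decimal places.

0.6000

Let h(s) be the probability of absorption at $0 starting from transient state s. Then h($0) = 1 and h($2) = 0. By first-step analysis:
h($1) = 0.45·1 + 0.25·h($1) + 0.3·0
Solving: h($1) = 0.6000.
Starting from $1, the probability is 0.6000.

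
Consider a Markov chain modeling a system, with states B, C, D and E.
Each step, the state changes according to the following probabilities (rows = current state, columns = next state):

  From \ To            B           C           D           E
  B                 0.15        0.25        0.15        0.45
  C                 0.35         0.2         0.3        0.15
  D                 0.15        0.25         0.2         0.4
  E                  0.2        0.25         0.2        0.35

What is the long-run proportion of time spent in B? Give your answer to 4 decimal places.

Let the stationary distribution be π with π = πP and π_1 + π_2 + π_3 + π_4 = 1.
π_1 = 0.15·π_1 + 0.35·π_2 + 0.15·π_3 + 0.2·π_4
π_2 = 0.25·π_1 + 0.2·π_2 + 0.25·π_3 + 0.25·π_4
π_3 = 0.15·π_1 + 0.3·π_2 + 0.2·π_3 + 0.2·π_4
Solving with the normalization constraint gives π = (0.2143, 0.2381, 0.2131, 0.3345).
So the stationary probability of B is 0.2143.

0.2143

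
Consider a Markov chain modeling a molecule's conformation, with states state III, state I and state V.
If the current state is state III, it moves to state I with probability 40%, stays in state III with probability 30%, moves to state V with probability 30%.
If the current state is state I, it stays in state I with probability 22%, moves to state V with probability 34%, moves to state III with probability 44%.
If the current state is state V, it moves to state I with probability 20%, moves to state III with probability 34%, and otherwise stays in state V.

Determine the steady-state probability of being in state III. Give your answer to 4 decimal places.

0.3535

Let the stationary distribution be π with π = πP and π_1 + π_2 + π_3 = 1.
π_1 = 0.3·π_1 + 0.44·π_2 + 0.34·π_3
π_2 = 0.4·π_1 + 0.22·π_2 + 0.2·π_3
Solving with the normalization constraint gives π = (0.3535, 0.2762, 0.3703).
So the stationary probability of state III is 0.3535.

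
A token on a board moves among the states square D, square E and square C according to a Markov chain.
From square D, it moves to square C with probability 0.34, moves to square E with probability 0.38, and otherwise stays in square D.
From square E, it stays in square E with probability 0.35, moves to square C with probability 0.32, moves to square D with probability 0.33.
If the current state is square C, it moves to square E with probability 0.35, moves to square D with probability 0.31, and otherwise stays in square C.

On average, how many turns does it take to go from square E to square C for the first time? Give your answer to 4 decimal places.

3.0648

Let t(s) be the expected number of turns to first reach square C from state s, with t(square C) = 0. Conditioning on the first turn:
t(square D) = 1 + 0.28·t(square D) + 0.38·t(square E)
t(square E) = 1 + 0.33·t(square D) + 0.35·t(square E)
Solving: t(square D) = 3.0064, t(square E) = 3.0648.
Expected turns from square E to square C: 3.0648.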